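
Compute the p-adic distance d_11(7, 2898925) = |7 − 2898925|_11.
d_11(7, 2898925) = 1/161051

Step 1 — x − y = 7 − 2898925 = -2898918. Step 2 — v_11(-2898918) = 5 (factor: -2898918 = −(11^5 · 18); the sign does not affect v_p). Step 3 — |x − y|_11 = 11^{-5} = 1/161051.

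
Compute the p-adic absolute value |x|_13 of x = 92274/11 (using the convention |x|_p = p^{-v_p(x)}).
|92274/11|_13 = 1/2197

Step 1 — compute v_13(x) by factoring powers of 13 out of the numerator and denominator: v_13(92274/11) = 3. Step 2 — apply |x|_p = p^{-v_p(x)} = 13^{-3} = 1/2197.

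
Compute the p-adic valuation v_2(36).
v_2(36) = 2

v_2(n) is the largest exponent k such that 2^k divides n. Factor out: 36 = 2^2 · 9. (Sign doesn't affect v_p.) So v_2(36) = 2.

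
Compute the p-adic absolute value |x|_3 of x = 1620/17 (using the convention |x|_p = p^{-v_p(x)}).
|1620/17|_3 = 1/81

Step 1 — compute v_3(x) by factoring powers of 3 out of the numerator and denominator: v_3(1620/17) = 4. Step 2 — apply |x|_p = p^{-v_p(x)} = 3^{-4} = 1/81.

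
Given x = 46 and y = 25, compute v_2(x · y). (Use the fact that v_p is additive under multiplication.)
v_2(1150) = 1

v_p(x) = 1 (factor: 46 = 2^1 · 23); v_p(y) = 0 (factor: 25 = 2^0 · 25). Additivity: v_p(xy) = v_p(x) + v_p(y) = 1 + 0 = 1. (Direct check: xy = 1150 = 2^1 · (575).)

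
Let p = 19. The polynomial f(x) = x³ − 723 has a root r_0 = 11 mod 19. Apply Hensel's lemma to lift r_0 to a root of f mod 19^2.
r_1 = 68 (mod 361)

Hensel: r_{i+1} = r_i − f(r_i)/f′(r_i) mod 19^{i+2}, where f′(x) = 3x². Iterate:
  r_0 = 11 (mod 19)
  r_1 = 68 (mod 361)
Final: r = 68 with f(r) ≡ 0 mod 19^2.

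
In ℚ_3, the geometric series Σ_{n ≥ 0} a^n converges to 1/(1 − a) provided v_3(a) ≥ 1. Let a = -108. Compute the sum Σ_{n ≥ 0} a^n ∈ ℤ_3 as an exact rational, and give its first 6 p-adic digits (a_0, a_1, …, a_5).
Σ a^n = 1/(1 − a) = 1/109;  first 6 digits = (1, 0, 0, 2, 1, 2)

v_3(a) = 3 ≥ 1, so the series converges in ℤ_3 to 1/(1 − a) = 1/(1 − (-108)) = 1/109. Expand this rational in ℤ_3: compute digits iteratively via d_i = x_i mod 3, x_{i+1} = (x_i − d_i)/3. The first 6 digits are (1, 0, 0, 2, 1, 2).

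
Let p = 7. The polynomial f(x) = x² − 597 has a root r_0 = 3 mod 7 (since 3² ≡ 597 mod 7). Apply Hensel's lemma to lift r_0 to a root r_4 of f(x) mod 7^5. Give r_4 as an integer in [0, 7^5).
r_4 = 9705 (mod 16807)

Hensel's recurrence: r_{i+1} = r_i − f(r_i)·(f′(r_i))^{-1} mod 7^{i+2}, with f′(x) = 2x. Iterate:
  r_0 = 3 (mod 7)
  r_1 = 3 (mod 49)
  r_2 = 101 (mod 343)
  r_3 = 101 (mod 2401)
  r_4 = 9705 (mod 16807)
Final: r_4 = 9705, and one checks f(r_4) ≡ 0 mod 7^5.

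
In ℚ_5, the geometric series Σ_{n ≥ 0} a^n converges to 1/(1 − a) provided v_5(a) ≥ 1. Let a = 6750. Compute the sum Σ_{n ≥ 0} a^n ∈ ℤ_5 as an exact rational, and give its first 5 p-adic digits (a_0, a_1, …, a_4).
Σ a^n = 1/(1 − a) = -1/6749;  first 5 digits = (1, 0, 0, 4, 0)

v_5(a) = 3 ≥ 1, so the series converges in ℤ_5 to 1/(1 − a) = 1/(1 − 6750) = -1/6749. Expand this rational in ℤ_5: compute digits iteratively via d_i = x_i mod 5, x_{i+1} = (x_i − d_i)/5. The first 5 digits are (1, 0, 0, 4, 0).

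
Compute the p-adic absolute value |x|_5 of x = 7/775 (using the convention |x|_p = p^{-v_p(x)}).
|7/775|_5 = 25

Step 1 — compute v_5(x) by factoring powers of 5 out of the numerator and denominator: v_5(7/775) = -2. Step 2 — apply |x|_p = p^{-v_p(x)} = 5^{2} = 25.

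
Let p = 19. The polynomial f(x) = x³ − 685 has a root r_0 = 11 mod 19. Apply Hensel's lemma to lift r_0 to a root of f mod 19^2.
r_1 = 49 (mod 361)

Hensel: r_{i+1} = r_i − f(r_i)/f′(r_i) mod 19^{i+2}, where f′(x) = 3x². Iterate:
  r_0 = 11 (mod 19)
  r_1 = 49 (mod 361)
Final: r = 49 with f(r) ≡ 0 mod 19^2.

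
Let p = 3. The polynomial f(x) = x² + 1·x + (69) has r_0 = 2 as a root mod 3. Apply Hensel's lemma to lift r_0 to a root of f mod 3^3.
r_2 = 23 (mod 27)

Hensel: r_{i+1} = r_i − f(r_i)·(f′(r_i))^{-1} mod 3^{i+2}, f′(x) = 2x + 1. Iterate:
  r_0 = 2 (mod 3)
  r_1 = 5 (mod 9)
  r_2 = 23 (mod 27)
Final: r = 23 satisfies f(r) ≡ 0 mod 3^3.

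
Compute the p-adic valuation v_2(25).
v_2(25) = 0

v_2(n) is the largest exponent k such that 2^k divides n. Factor out: 25 = 2^0 · 25. (Sign doesn't affect v_p.) So v_2(25) = 0.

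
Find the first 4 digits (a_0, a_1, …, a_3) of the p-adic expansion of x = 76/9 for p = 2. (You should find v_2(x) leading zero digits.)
(a_0, …, a_3) = (0, 0, 1, 1)

v_2(76/9) = 2, so a_0 = ... = a_1 = 0. Factor out: x = 2^2 · u with u = 19/9 a unit in ℤ_2. Expand u iteratively via a_{v+i} = u_i mod 2, u_{i+1} = (u_i − a_{v+i})/2:
  u_0 = 19/9;  a_2 = 1;  u_1 = (u_0 − 1)/2 = 5/9
  u_1 = 5/9;  a_3 = 1;  u_2 = (u_1 − 1)/2 = -2/9
Digits: (0, 0, 1, 1).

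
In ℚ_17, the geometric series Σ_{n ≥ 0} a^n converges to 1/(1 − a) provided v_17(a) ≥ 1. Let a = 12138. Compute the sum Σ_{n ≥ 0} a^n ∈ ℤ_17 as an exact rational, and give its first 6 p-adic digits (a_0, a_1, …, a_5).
Σ a^n = 1/(1 − a) = -1/12137;  first 6 digits = (1, 0, 8, 2, 13, 1)

v_17(a) = 2 ≥ 1, so the series converges in ℤ_17 to 1/(1 − a) = 1/(1 − 12138) = -1/12137. Expand this rational in ℤ_17: compute digits iteratively via d_i = x_i mod 17, x_{i+1} = (x_i − d_i)/17. The first 6 digits are (1, 0, 8, 2, 13, 1).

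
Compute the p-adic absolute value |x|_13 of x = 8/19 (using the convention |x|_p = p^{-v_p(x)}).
|8/19|_13 = 1

Step 1 — compute v_13(x) by factoring powers of 13 out of the numerator and denominator: v_13(8/19) = 0. Step 2 — apply |x|_p = p^{-v_p(x)} = 13^{0} = 1.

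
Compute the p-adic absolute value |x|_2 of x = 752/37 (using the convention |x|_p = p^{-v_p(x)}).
|752/37|_2 = 1/16

Step 1 — compute v_2(x) by factoring powers of 2 out of the numerator and denominator: v_2(752/37) = 4. Step 2 — apply |x|_p = p^{-v_p(x)} = 2^{-4} = 1/16.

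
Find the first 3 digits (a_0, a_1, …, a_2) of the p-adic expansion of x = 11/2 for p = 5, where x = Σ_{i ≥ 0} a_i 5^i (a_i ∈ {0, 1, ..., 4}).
(a_0, …, a_2) = (3, 3, 2)

v_5(11/2) = 0 (numerator and denominator both coprime to 5), so x ∈ ℤ_5^×. Compute digits iteratively via a_i = x_i mod 5, x_{i+1} = (x_i − a_i)/5, with x_0 = x:
  x_0 = 11/2;  a_0 = 3;  x_1 = (x_0 − 3)/5 = 1/2
  x_1 = 1/2;  a_1 = 3;  x_2 = (x_1 − 3)/5 = -1/2
  x_2 = -1/2;  a_2 = 2;  x_3 = (x_2 − 2)/5 = -1/2
Digits: (3, 3, 2).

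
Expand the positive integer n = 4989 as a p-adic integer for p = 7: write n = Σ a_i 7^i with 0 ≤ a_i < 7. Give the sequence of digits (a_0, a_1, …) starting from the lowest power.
(a_0, a_1, …) = (5, 5, 3, 0, 2)

Repeated division by 7 gives the digits low-to-high: 4989 = 5 + 5·7^1 + 3·7^2 + 2·7^4. Digit sequence: (5, 5, 3, 0, 2).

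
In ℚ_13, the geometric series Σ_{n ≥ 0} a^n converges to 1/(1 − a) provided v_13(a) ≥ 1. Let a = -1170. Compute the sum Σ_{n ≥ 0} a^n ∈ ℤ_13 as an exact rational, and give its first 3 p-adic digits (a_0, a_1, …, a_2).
Σ a^n = 1/(1 − a) = 1/1171;  first 3 digits = (1, 1, 7)

v_13(a) = 1 ≥ 1, so the series converges in ℤ_13 to 1/(1 − a) = 1/(1 − (-1170)) = 1/1171. Expand this rational in ℤ_13: compute digits iteratively via d_i = x_i mod 13, x_{i+1} = (x_i − d_i)/13. The first 3 digits are (1, 1, 7).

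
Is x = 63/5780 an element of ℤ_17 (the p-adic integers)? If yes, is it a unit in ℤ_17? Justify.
x ∉ ℤ_17 (v_17(x) = -2 < 0)

ℤ_17 = {x ∈ ℚ_17 : v_17(x) ≥ 0} and ℤ_17^× = {x ∈ ℤ_17 : v_17(x) = 0}. Here v_17(63/5780) = v_17(num) − v_17(den) = -2; compare against these criteria.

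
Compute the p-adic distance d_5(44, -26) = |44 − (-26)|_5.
d_5(44, -26) = 1/5

Step 1 — x − y = 44 − (-26) = 70. Step 2 — v_5(70) = 1 (factor: 70 = (5^1 · 14); the sign does not affect v_p). Step 3 — |x − y|_5 = 5^{-1} = 1/5.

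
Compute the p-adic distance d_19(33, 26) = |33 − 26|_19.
d_19(33, 26) = 1

Step 1 — x − y = 33 − 26 = 7. Step 2 — v_19(7) = 0 (factor: 7 = (19^0 · 7); the sign does not affect v_p). Step 3 — |x − y|_19 = 19^{0} = 1.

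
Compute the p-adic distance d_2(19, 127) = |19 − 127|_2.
d_2(19, 127) = 1/4

Step 1 — x − y = 19 − 127 = -108. Step 2 — v_2(-108) = 2 (factor: -108 = −(2^2 · 27); the sign does not affect v_p). Step 3 — |x − y|_2 = 2^{-2} = 1/4.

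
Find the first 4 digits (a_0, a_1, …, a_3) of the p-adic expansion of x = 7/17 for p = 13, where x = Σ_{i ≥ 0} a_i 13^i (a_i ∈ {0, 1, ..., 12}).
(a_0, …, a_3) = (5, 5, 8, 7)

v_13(7/17) = 0 (numerator and denominator both coprime to 13), so x ∈ ℤ_13^×. Compute digits iteratively via a_i = x_i mod 13, x_{i+1} = (x_i − a_i)/13, with x_0 = x:
  x_0 = 7/17;  a_0 = 5;  x_1 = (x_0 − 5)/13 = -6/17
  x_1 = -6/17;  a_1 = 5;  x_2 = (x_1 − 5)/13 = -7/17
  x_2 = -7/17;  a_2 = 8;  x_3 = (x_2 − 8)/13 = -11/17
  x_3 = -11/17;  a_3 = 7;  x_4 = (x_3 − 7)/13 = -10/17
Digits: (5, 5, 8, 7).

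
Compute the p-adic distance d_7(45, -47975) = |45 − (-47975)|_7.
d_7(45, -47975) = 1/2401

Step 1 — x − y = 45 − (-47975) = 48020. Step 2 — v_7(48020) = 4 (factor: 48020 = (7^4 · 20); the sign does not affect v_p). Step 3 — |x − y|_7 = 7^{-4} = 1/2401.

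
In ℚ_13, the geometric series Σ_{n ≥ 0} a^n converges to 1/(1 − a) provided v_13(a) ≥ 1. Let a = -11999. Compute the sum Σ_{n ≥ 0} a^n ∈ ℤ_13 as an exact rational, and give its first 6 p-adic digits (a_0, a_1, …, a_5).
Σ a^n = 1/(1 − a) = 1/12000;  first 6 digits = (1, 0, 7, 7, 9, 10)

v_13(a) = 2 ≥ 1, so the series converges in ℤ_13 to 1/(1 − a) = 1/(1 − (-11999)) = 1/12000. Expand this rational in ℤ_13: compute digits iteratively via d_i = x_i mod 13, x_{i+1} = (x_i − d_i)/13. The first 6 digits are (1, 0, 7, 7, 9, 10).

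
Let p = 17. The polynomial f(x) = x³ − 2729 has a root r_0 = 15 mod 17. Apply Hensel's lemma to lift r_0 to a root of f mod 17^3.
r_2 = 4248 (mod 4913)

Hensel: r_{i+1} = r_i − f(r_i)/f′(r_i) mod 17^{i+2}, where f′(x) = 3x². Iterate:
  r_0 = 15 (mod 17)
  r_1 = 202 (mod 289)
  r_2 = 4248 (mod 4913)
Final: r = 4248 with f(r) ≡ 0 mod 17^3.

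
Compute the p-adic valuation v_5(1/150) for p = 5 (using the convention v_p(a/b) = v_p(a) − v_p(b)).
v_5(1/150) = -2

Factor powers of 5 from the numerator and denominator of the reduced fraction: 1 = 5^0 · 1 and 150 = 5^2 · 6. Apply v_p(a/b) = v_p(a) − v_p(b): v_5(1/150) = 0 − 2 = -2.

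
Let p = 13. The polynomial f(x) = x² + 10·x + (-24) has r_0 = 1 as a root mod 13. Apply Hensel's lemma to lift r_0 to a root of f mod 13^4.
r_3 = 28549 (mod 28561)

Hensel: r_{i+1} = r_i − f(r_i)·(f′(r_i))^{-1} mod 13^{i+2}, f′(x) = 2x + 10. Iterate:
  r_0 = 1 (mod 13)
  r_1 = 157 (mod 169)
  r_2 = 2185 (mod 2197)
  r_3 = 28549 (mod 28561)
Final: r = 28549 satisfies f(r) ≡ 0 mod 13^4.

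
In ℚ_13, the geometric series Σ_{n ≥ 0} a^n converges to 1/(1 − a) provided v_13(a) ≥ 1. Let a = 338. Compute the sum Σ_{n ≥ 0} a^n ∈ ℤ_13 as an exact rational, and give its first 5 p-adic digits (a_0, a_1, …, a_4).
Σ a^n = 1/(1 − a) = -1/337;  first 5 digits = (1, 0, 2, 0, 4)

v_13(a) = 2 ≥ 1, so the series converges in ℤ_13 to 1/(1 − a) = 1/(1 − 338) = -1/337. Expand this rational in ℤ_13: compute digits iteratively via d_i = x_i mod 13, x_{i+1} = (x_i − d_i)/13. The first 5 digits are (1, 0, 2, 0, 4).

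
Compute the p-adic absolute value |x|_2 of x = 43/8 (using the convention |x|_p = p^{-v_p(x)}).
|43/8|_2 = 8

Step 1 — compute v_2(x) by factoring powers of 2 out of the numerator and denominator: v_2(43/8) = -3. Step 2 — apply |x|_p = p^{-v_p(x)} = 2^{3} = 8.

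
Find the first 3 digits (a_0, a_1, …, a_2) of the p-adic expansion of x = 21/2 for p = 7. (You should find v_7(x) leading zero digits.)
(a_0, …, a_2) = (0, 5, 3)

v_7(21/2) = 1, so a_0 = ... = a_0 = 0. Factor out: x = 7^1 · u with u = 3/2 a unit in ℤ_7. Expand u iteratively via a_{v+i} = u_i mod 7, u_{i+1} = (u_i − a_{v+i})/7:
  u_0 = 3/2;  a_1 = 5;  u_1 = (u_0 − 5)/7 = -1/2
  u_1 = -1/2;  a_2 = 3;  u_2 = (u_1 − 3)/7 = -1/2
Digits: (0, 5, 3).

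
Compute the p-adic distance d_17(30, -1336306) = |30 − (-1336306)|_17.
d_17(30, -1336306) = 1/83521

Step 1 — x − y = 30 − (-1336306) = 1336336. Step 2 — v_17(1336336) = 4 (factor: 1336336 = (17^4 · 16); the sign does not affect v_p). Step 3 — |x − y|_17 = 17^{-4} = 1/83521.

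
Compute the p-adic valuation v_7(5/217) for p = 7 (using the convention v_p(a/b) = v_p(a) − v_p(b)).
v_7(5/217) = -1

Factor powers of 7 from the numerator and denominator of the reduced fraction: 5 = 7^0 · 5 and 217 = 7^1 · 31. Apply v_p(a/b) = v_p(a) − v_p(b): v_7(5/217) = 0 − 1 = -1.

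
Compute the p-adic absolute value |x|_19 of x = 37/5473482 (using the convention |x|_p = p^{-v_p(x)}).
|37/5473482|_19 = 130321

Step 1 — compute v_19(x) by factoring powers of 19 out of the numerator and denominator: v_19(37/5473482) = -4. Step 2 — apply |x|_p = p^{-v_p(x)} = 19^{4} = 130321.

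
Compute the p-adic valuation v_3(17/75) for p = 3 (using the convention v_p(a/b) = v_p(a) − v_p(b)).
v_3(17/75) = -1

Factor powers of 3 from the numerator and denominator of the reduced fraction: 17 = 3^0 · 17 and 75 = 3^1 · 25. Apply v_p(a/b) = v_p(a) − v_p(b): v_3(17/75) = 0 − 1 = -1.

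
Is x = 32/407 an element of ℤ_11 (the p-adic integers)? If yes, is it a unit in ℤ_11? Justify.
x ∉ ℤ_11 (v_11(x) = -1 < 0)

ℤ_11 = {x ∈ ℚ_11 : v_11(x) ≥ 0} and ℤ_11^× = {x ∈ ℤ_11 : v_11(x) = 0}. Here v_11(32/407) = v_11(num) − v_11(den) = -1; compare against these criteria.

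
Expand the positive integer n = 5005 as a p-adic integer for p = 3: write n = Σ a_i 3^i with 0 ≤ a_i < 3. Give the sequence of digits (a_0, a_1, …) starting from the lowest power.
(a_0, a_1, …) = (1, 0, 1, 2, 1, 2, 0, 2)

Repeated division by 3 gives the digits low-to-high: 5005 = 1 + 1·3^2 + 2·3^3 + 1·3^4 + 2·3^5 + 2·3^7. Digit sequence: (1, 0, 1, 2, 1, 2, 0, 2).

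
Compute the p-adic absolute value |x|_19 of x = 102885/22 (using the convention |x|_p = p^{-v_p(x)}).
|102885/22|_19 = 1/6859

Step 1 — compute v_19(x) by factoring powers of 19 out of the numerator and denominator: v_19(102885/22) = 3. Step 2 — apply |x|_p = p^{-v_p(x)} = 19^{-3} = 1/6859.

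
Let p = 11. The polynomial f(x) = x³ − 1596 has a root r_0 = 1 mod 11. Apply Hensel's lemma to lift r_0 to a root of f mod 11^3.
r_2 = 331 (mod 1331)

Hensel: r_{i+1} = r_i − f(r_i)/f′(r_i) mod 11^{i+2}, where f′(x) = 3x². Iterate:
  r_0 = 1 (mod 11)
  r_1 = 89 (mod 121)
  r_2 = 331 (mod 1331)
Final: r = 331 with f(r) ≡ 0 mod 11^3.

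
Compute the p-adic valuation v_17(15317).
v_17(15317) = 2

v_17(n) is the largest exponent k such that 17^k divides n. Factor out: 15317 = 17^2 · 53. (Sign doesn't affect v_p.) So v_17(15317) = 2.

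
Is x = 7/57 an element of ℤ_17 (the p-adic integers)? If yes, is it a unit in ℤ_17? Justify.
x ∈ ℤ_17^× (unit); v_17(x) = 0

ℤ_17 = {x ∈ ℚ_17 : v_17(x) ≥ 0} and ℤ_17^× = {x ∈ ℤ_17 : v_17(x) = 0}. Here v_17(7/57) = v_17(num) − v_17(den) = 0; compare against these criteria.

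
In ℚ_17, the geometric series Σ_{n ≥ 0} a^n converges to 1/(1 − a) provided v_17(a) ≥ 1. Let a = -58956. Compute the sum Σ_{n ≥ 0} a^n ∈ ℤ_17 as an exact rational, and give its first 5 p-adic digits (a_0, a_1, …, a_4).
Σ a^n = 1/(1 − a) = 1/58957;  first 5 digits = (1, 0, 0, 5, 16)

v_17(a) = 3 ≥ 1, so the series converges in ℤ_17 to 1/(1 − a) = 1/(1 − (-58956)) = 1/58957. Expand this rational in ℤ_17: compute digits iteratively via d_i = x_i mod 17, x_{i+1} = (x_i − d_i)/17. The first 5 digits are (1, 0, 0, 5, 16).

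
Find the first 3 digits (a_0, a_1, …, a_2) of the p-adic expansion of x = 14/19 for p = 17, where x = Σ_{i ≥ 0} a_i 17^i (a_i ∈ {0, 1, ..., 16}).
(a_0, …, a_2) = (7, 5, 14)

v_17(14/19) = 0 (numerator and denominator both coprime to 17), so x ∈ ℤ_17^×. Compute digits iteratively via a_i = x_i mod 17, x_{i+1} = (x_i − a_i)/17, with x_0 = x:
  x_0 = 14/19;  a_0 = 7;  x_1 = (x_0 − 7)/17 = -7/19
  x_1 = -7/19;  a_1 = 5;  x_2 = (x_1 − 5)/17 = -6/19
  x_2 = -6/19;  a_2 = 14;  x_3 = (x_2 − 14)/17 = -16/19
Digits: (7, 5, 14).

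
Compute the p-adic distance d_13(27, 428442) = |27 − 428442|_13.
d_13(27, 428442) = 1/28561

Step 1 — x − y = 27 − 428442 = -428415. Step 2 — v_13(-428415) = 4 (factor: -428415 = −(13^4 · 15); the sign does not affect v_p). Step 3 — |x − y|_13 = 13^{-4} = 1/28561.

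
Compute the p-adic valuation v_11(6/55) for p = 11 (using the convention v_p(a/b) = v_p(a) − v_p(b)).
v_11(6/55) = -1

Factor powers of 11 from the numerator and denominator of the reduced fraction: 6 = 11^0 · 6 and 55 = 11^1 · 5. Apply v_p(a/b) = v_p(a) − v_p(b): v_11(6/55) = 0 − 1 = -1.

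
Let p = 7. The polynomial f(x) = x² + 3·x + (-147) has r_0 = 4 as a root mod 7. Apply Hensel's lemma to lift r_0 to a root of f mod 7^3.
r_2 = 291 (mod 343)

Hensel: r_{i+1} = r_i − f(r_i)·(f′(r_i))^{-1} mod 7^{i+2}, f′(x) = 2x + 3. Iterate:
  r_0 = 4 (mod 7)
  r_1 = 46 (mod 49)
  r_2 = 291 (mod 343)
Final: r = 291 satisfies f(r) ≡ 0 mod 7^3.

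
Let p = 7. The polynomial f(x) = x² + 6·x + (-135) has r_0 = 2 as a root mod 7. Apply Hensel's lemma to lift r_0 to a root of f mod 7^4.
r_3 = 9 (mod 2401)

Hensel: r_{i+1} = r_i − f(r_i)·(f′(r_i))^{-1} mod 7^{i+2}, f′(x) = 2x + 6. Iterate:
  r_0 = 2 (mod 7)
  r_1 = 9 (mod 49)
  r_2 = 9 (mod 343)
  r_3 = 9 (mod 2401)
Final: r = 9 satisfies f(r) ≡ 0 mod 7^4.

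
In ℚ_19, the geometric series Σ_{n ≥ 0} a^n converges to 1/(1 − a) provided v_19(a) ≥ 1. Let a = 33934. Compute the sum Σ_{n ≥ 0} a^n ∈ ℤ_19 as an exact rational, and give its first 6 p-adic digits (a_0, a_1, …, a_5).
Σ a^n = 1/(1 − a) = -1/33933;  first 6 digits = (1, 0, 18, 4, 1, 9)

v_19(a) = 2 ≥ 1, so the series converges in ℤ_19 to 1/(1 − a) = 1/(1 − 33934) = -1/33933. Expand this rational in ℤ_19: compute digits iteratively via d_i = x_i mod 19, x_{i+1} = (x_i − d_i)/19. The first 6 digits are (1, 0, 18, 4, 1, 9).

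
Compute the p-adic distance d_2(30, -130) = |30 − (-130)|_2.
d_2(30, -130) = 1/32

Step 1 — x − y = 30 − (-130) = 160. Step 2 — v_2(160) = 5 (factor: 160 = (2^5 · 5); the sign does not affect v_p). Step 3 — |x − y|_2 = 2^{-5} = 1/32.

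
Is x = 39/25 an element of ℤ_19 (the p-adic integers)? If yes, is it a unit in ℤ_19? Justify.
x ∈ ℤ_19^× (unit); v_19(x) = 0

ℤ_19 = {x ∈ ℚ_19 : v_19(x) ≥ 0} and ℤ_19^× = {x ∈ ℤ_19 : v_19(x) = 0}. Here v_19(39/25) = v_19(num) − v_19(den) = 0; compare against these criteria.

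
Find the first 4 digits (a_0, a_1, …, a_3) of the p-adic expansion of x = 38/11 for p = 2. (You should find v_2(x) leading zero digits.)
(a_0, …, a_3) = (0, 1, 0, 0)

v_2(38/11) = 1, so a_0 = ... = a_0 = 0. Factor out: x = 2^1 · u with u = 19/11 a unit in ℤ_2. Expand u iteratively via a_{v+i} = u_i mod 2, u_{i+1} = (u_i − a_{v+i})/2:
  u_0 = 19/11;  a_1 = 1;  u_1 = (u_0 − 1)/2 = 4/11
  u_1 = 4/11;  a_2 = 0;  u_2 = (u_1 − 0)/2 = 2/11
  u_2 = 2/11;  a_3 = 0;  u_3 = (u_2 − 0)/2 = 1/11
Digits: (0, 1, 0, 0).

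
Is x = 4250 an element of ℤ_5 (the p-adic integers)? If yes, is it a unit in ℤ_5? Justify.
x ∈ ℤ_5 but not a unit; v_5(x) = 3 > 0

ℤ_5 = {x ∈ ℚ_5 : v_5(x) ≥ 0} and ℤ_5^× = {x ∈ ℤ_5 : v_5(x) = 0}. Here v_5(4250) = v_5(num) − v_5(den) = 3; compare against these criteria.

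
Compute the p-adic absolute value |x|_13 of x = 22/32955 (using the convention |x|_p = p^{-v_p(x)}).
|22/32955|_13 = 2197

Step 1 — compute v_13(x) by factoring powers of 13 out of the numerator and denominator: v_13(22/32955) = -3. Step 2 — apply |x|_p = p^{-v_p(x)} = 13^{3} = 2197.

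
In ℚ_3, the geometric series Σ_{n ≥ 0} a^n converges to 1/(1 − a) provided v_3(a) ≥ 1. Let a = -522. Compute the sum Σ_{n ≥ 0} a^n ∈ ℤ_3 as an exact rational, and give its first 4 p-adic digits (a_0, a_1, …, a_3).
Σ a^n = 1/(1 − a) = 1/523;  first 4 digits = (1, 0, 2, 1)

v_3(a) = 2 ≥ 1, so the series converges in ℤ_3 to 1/(1 − a) = 1/(1 − (-522)) = 1/523. Expand this rational in ℤ_3: compute digits iteratively via d_i = x_i mod 3, x_{i+1} = (x_i − d_i)/3. The first 4 digits are (1, 0, 2, 1).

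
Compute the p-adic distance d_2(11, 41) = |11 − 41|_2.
d_2(11, 41) = 1/2

Step 1 — x − y = 11 − 41 = -30. Step 2 — v_2(-30) = 1 (factor: -30 = −(2^1 · 15); the sign does not affect v_p). Step 3 — |x − y|_2 = 2^{-1} = 1/2.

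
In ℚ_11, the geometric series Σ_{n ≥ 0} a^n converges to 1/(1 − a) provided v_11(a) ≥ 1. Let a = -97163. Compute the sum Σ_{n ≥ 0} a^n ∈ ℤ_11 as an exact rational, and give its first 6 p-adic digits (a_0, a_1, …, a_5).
Σ a^n = 1/(1 − a) = 1/97164;  first 6 digits = (1, 0, 0, 4, 4, 10)

v_11(a) = 3 ≥ 1, so the series converges in ℤ_11 to 1/(1 − a) = 1/(1 − (-97163)) = 1/97164. Expand this rational in ℤ_11: compute digits iteratively via d_i = x_i mod 11, x_{i+1} = (x_i − d_i)/11. The first 6 digits are (1, 0, 0, 4, 4, 10).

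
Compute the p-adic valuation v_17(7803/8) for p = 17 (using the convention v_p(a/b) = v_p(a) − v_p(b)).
v_17(7803/8) = 2

Factor powers of 17 from the numerator and denominator of the reduced fraction: 7803 = 17^2 · 27 and 8 = 17^0 · 8. Apply v_p(a/b) = v_p(a) − v_p(b): v_17(7803/8) = 2 − 0 = 2.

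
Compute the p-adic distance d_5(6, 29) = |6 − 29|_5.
d_5(6, 29) = 1

Step 1 — x − y = 6 − 29 = -23. Step 2 — v_5(-23) = 0 (factor: -23 = −(5^0 · 23); the sign does not affect v_p). Step 3 — |x − y|_5 = 5^{0} = 1.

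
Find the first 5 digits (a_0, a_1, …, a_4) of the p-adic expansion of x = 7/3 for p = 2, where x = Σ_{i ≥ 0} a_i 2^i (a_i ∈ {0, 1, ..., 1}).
(a_0, …, a_4) = (1, 0, 1, 1, 0)

v_2(7/3) = 0 (numerator and denominator both coprime to 2), so x ∈ ℤ_2^×. Compute digits iteratively via a_i = x_i mod 2, x_{i+1} = (x_i − a_i)/2, with x_0 = x:
  x_0 = 7/3;  a_0 = 1;  x_1 = (x_0 − 1)/2 = 2/3
  x_1 = 2/3;  a_1 = 0;  x_2 = (x_1 − 0)/2 = 1/3
  x_2 = 1/3;  a_2 = 1;  x_3 = (x_2 − 1)/2 = -1/3
  x_3 = -1/3;  a_3 = 1;  x_4 = (x_3 − 1)/2 = -2/3
  x_4 = -2/3;  a_4 = 0;  x_5 = (x_4 − 0)/2 = -1/3
Digits: (1, 0, 1, 1, 0).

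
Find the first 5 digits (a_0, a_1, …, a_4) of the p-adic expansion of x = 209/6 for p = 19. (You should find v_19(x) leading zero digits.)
(a_0, …, a_4) = (0, 5, 3, 3, 3)

v_19(209/6) = 1, so a_0 = ... = a_0 = 0. Factor out: x = 19^1 · u with u = 11/6 a unit in ℤ_19. Expand u iteratively via a_{v+i} = u_i mod 19, u_{i+1} = (u_i − a_{v+i})/19:
  u_0 = 11/6;  a_1 = 5;  u_1 = (u_0 − 5)/19 = -1/6
  u_1 = -1/6;  a_2 = 3;  u_2 = (u_1 − 3)/19 = -1/6
  u_2 = -1/6;  a_3 = 3;  u_3 = (u_2 − 3)/19 = -1/6
  u_3 = -1/6;  a_4 = 3;  u_4 = (u_3 − 3)/19 = -1/6
Digits: (0, 5, 3, 3, 3).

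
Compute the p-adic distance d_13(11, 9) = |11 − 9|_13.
d_13(11, 9) = 1

Step 1 — x − y = 11 − 9 = 2. Step 2 — v_13(2) = 0 (factor: 2 = (13^0 · 2); the sign does not affect v_p). Step 3 — |x − y|_13 = 13^{0} = 1.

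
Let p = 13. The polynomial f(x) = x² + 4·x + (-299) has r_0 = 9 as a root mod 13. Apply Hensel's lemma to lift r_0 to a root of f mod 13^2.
r_1 = 48 (mod 169)

Hensel: r_{i+1} = r_i − f(r_i)·(f′(r_i))^{-1} mod 13^{i+2}, f′(x) = 2x + 4. Iterate:
  r_0 = 9 (mod 13)
  r_1 = 48 (mod 169)
Final: r = 48 satisfies f(r) ≡ 0 mod 13^2.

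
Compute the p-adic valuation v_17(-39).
v_17(-39) = 0

v_17(n) is the largest exponent k such that 17^k divides n. Factor out: -39 = -17^0 · 39. (Sign doesn't affect v_p.) So v_17(-39) = 0.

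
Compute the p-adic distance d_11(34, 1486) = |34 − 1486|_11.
d_11(34, 1486) = 1/121

Step 1 — x − y = 34 − 1486 = -1452. Step 2 — v_11(-1452) = 2 (factor: -1452 = −(11^2 · 12); the sign does not affect v_p). Step 3 — |x − y|_11 = 11^{-2} = 1/121.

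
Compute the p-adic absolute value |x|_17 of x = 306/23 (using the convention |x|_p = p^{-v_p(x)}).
|306/23|_17 = 1/17

Step 1 — compute v_17(x) by factoring powers of 17 out of the numerator and denominator: v_17(306/23) = 1. Step 2 — apply |x|_p = p^{-v_p(x)} = 17^{-1} = 1/17.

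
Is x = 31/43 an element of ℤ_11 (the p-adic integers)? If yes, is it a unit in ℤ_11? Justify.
x ∈ ℤ_11^× (unit); v_11(x) = 0

ℤ_11 = {x ∈ ℚ_11 : v_11(x) ≥ 0} and ℤ_11^× = {x ∈ ℤ_11 : v_11(x) = 0}. Here v_11(31/43) = v_11(num) − v_11(den) = 0; compare against these criteria.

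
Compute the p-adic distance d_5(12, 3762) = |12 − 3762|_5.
d_5(12, 3762) = 1/625

Step 1 — x − y = 12 − 3762 = -3750. Step 2 — v_5(-3750) = 4 (factor: -3750 = −(5^4 · 6); the sign does not affect v_p). Step 3 — |x − y|_5 = 5^{-4} = 1/625.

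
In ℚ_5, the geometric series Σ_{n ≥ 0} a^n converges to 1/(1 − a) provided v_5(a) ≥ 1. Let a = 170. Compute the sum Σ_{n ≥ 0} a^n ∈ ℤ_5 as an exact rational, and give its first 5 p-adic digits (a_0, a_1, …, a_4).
Σ a^n = 1/(1 − a) = -1/169;  first 5 digits = (1, 4, 2, 1, 3)

v_5(a) = 1 ≥ 1, so the series converges in ℤ_5 to 1/(1 − a) = 1/(1 − 170) = -1/169. Expand this rational in ℤ_5: compute digits iteratively via d_i = x_i mod 5, x_{i+1} = (x_i − d_i)/5. The first 5 digits are (1, 4, 2, 1, 3).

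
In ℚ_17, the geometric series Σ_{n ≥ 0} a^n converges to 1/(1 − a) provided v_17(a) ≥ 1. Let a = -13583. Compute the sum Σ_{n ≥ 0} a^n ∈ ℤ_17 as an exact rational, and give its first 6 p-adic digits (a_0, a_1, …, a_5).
Σ a^n = 1/(1 − a) = 1/13584;  first 6 digits = (1, 0, 4, 14, 15, 10)

v_17(a) = 2 ≥ 1, so the series converges in ℤ_17 to 1/(1 − a) = 1/(1 − (-13583)) = 1/13584. Expand this rational in ℤ_17: compute digits iteratively via d_i = x_i mod 17, x_{i+1} = (x_i − d_i)/17. The first 6 digits are (1, 0, 4, 14, 15, 10).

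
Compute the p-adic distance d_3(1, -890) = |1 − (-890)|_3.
d_3(1, -890) = 1/81

Step 1 — x − y = 1 − (-890) = 891. Step 2 — v_3(891) = 4 (factor: 891 = (3^4 · 11); the sign does not affect v_p). Step 3 — |x − y|_3 = 3^{-4} = 1/81.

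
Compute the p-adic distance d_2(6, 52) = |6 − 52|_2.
d_2(6, 52) = 1/2

Step 1 — x − y = 6 − 52 = -46. Step 2 — v_2(-46) = 1 (factor: -46 = −(2^1 · 23); the sign does not affect v_p). Step 3 — |x − y|_2 = 2^{-1} = 1/2.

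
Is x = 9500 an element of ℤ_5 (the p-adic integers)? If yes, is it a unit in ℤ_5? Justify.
x ∈ ℤ_5 but not a unit; v_5(x) = 3 > 0

ℤ_5 = {x ∈ ℚ_5 : v_5(x) ≥ 0} and ℤ_5^× = {x ∈ ℤ_5 : v_5(x) = 0}. Here v_5(9500) = v_5(num) − v_5(den) = 3; compare against these criteria.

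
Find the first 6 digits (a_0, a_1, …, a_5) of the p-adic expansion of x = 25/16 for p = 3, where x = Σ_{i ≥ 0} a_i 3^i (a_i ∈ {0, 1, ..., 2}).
(a_0, …, a_5) = (1, 0, 1, 1, 2, 2)

v_3(25/16) = 0 (numerator and denominator both coprime to 3), so x ∈ ℤ_3^×. Compute digits iteratively via a_i = x_i mod 3, x_{i+1} = (x_i − a_i)/3, with x_0 = x:
  x_0 = 25/16;  a_0 = 1;  x_1 = (x_0 − 1)/3 = 3/16
  x_1 = 3/16;  a_1 = 0;  x_2 = (x_1 − 0)/3 = 1/16
  x_2 = 1/16;  a_2 = 1;  x_3 = (x_2 − 1)/3 = -5/16
  x_3 = -5/16;  a_3 = 1;  x_4 = (x_3 − 1)/3 = -7/16
  x_4 = -7/16;  a_4 = 2;  x_5 = (x_4 − 2)/3 = -13/16
  x_5 = -13/16;  a_5 = 2;  x_6 = (x_5 − 2)/3 = -15/16
Digits: (1, 0, 1, 1, 2, 2).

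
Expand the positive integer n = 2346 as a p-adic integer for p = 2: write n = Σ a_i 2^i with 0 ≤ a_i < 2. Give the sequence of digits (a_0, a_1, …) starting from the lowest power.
(a_0, a_1, …) = (0, 1, 0, 1, 0, 1, 0, 0, 1, 0, 0, 1)

Repeated division by 2 gives the digits low-to-high: 2346 = 1·2^1 + 1·2^3 + 1·2^5 + 1·2^8 + 1·2^11. Digit sequence: (0, 1, 0, 1, 0, 1, 0, 0, 1, 0, 0, 1).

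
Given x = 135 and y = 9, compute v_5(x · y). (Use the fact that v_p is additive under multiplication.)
v_5(1215) = 1

v_p(x) = 1 (factor: 135 = 5^1 · 27); v_p(y) = 0 (factor: 9 = 5^0 · 9). Additivity: v_p(xy) = v_p(x) + v_p(y) = 1 + 0 = 1. (Direct check: xy = 1215 = 5^1 · (243).)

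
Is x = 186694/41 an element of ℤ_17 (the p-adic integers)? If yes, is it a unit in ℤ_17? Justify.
x ∈ ℤ_17 but not a unit; v_17(x) = 3 > 0

ℤ_17 = {x ∈ ℚ_17 : v_17(x) ≥ 0} and ℤ_17^× = {x ∈ ℤ_17 : v_17(x) = 0}. Here v_17(186694/41) = v_17(num) − v_17(den) = 3; compare against these criteria.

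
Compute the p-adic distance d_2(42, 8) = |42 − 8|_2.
d_2(42, 8) = 1/2

Step 1 — x − y = 42 − 8 = 34. Step 2 — v_2(34) = 1 (factor: 34 = (2^1 · 17); the sign does not affect v_p). Step 3 — |x − y|_2 = 2^{-1} = 1/2.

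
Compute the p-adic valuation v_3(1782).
v_3(1782) = 4

v_3(n) is the largest exponent k such that 3^k divides n. Factor out: 1782 = 3^4 · 22. (Sign doesn't affect v_p.) So v_3(1782) = 4.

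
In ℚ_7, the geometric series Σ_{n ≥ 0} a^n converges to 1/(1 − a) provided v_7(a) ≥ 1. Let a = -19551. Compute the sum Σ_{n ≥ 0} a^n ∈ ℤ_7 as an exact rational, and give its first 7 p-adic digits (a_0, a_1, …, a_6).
Σ a^n = 1/(1 − a) = 1/19552;  first 7 digits = (1, 0, 0, 6, 5, 5, 0)

v_7(a) = 3 ≥ 1, so the series converges in ℤ_7 to 1/(1 − a) = 1/(1 − (-19551)) = 1/19552. Expand this rational in ℤ_7: compute digits iteratively via d_i = x_i mod 7, x_{i+1} = (x_i − d_i)/7. The first 7 digits are (1, 0, 0, 6, 5, 5, 0).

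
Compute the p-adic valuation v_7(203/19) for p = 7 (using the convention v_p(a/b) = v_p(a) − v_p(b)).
v_7(203/19) = 1

Factor powers of 7 from the numerator and denominator of the reduced fraction: 203 = 7^1 · 29 and 19 = 7^0 · 19. Apply v_p(a/b) = v_p(a) − v_p(b): v_7(203/19) = 1 − 0 = 1.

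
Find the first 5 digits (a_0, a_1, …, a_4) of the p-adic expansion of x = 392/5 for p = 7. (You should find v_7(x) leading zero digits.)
(a_0, …, a_4) = (0, 0, 3, 4, 5)

v_7(392/5) = 2, so a_0 = ... = a_1 = 0. Factor out: x = 7^2 · u with u = 8/5 a unit in ℤ_7. Expand u iteratively via a_{v+i} = u_i mod 7, u_{i+1} = (u_i − a_{v+i})/7:
  u_0 = 8/5;  a_2 = 3;  u_1 = (u_0 − 3)/7 = -1/5
  u_1 = -1/5;  a_3 = 4;  u_2 = (u_1 − 4)/7 = -3/5
  u_2 = -3/5;  a_4 = 5;  u_3 = (u_2 − 5)/7 = -4/5
Digits: (0, 0, 3, 4, 5).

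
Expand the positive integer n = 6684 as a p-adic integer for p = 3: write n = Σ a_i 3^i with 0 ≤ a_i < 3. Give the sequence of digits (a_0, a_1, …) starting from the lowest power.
(a_0, a_1, …) = (0, 2, 1, 1, 1, 0, 0, 0, 1)

Repeated division by 3 gives the digits low-to-high: 6684 = 2·3^1 + 1·3^2 + 1·3^3 + 1·3^4 + 1·3^8. Digit sequence: (0, 2, 1, 1, 1, 0, 0, 0, 1).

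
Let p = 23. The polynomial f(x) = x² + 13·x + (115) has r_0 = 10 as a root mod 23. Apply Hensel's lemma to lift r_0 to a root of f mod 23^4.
r_3 = 134077 (mod 279841)

Hensel: r_{i+1} = r_i − f(r_i)·(f′(r_i))^{-1} mod 23^{i+2}, f′(x) = 2x + 13. Iterate:
  r_0 = 10 (mod 23)
  r_1 = 240 (mod 529)
  r_2 = 240 (mod 12167)
  r_3 = 134077 (mod 279841)
Final: r = 134077 satisfies f(r) ≡ 0 mod 23^4.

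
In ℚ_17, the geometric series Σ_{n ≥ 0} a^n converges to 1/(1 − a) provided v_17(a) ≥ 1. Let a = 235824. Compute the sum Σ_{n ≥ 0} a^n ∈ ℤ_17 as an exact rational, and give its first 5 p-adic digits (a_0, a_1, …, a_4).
Σ a^n = 1/(1 − a) = -1/235823;  first 5 digits = (1, 0, 0, 14, 2)

v_17(a) = 3 ≥ 1, so the series converges in ℤ_17 to 1/(1 − a) = 1/(1 − 235824) = -1/235823. Expand this rational in ℤ_17: compute digits iteratively via d_i = x_i mod 17, x_{i+1} = (x_i − d_i)/17. The first 5 digits are (1, 0, 0, 14, 2).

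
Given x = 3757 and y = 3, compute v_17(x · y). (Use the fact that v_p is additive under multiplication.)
v_17(11271) = 2

v_p(x) = 2 (factor: 3757 = 17^2 · 13); v_p(y) = 0 (factor: 3 = 17^0 · 3). Additivity: v_p(xy) = v_p(x) + v_p(y) = 2 + 0 = 2. (Direct check: xy = 11271 = 17^2 · (39).)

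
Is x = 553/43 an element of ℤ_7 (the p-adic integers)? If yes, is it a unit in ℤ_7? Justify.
x ∈ ℤ_7 but not a unit; v_7(x) = 1 > 0

ℤ_7 = {x ∈ ℚ_7 : v_7(x) ≥ 0} and ℤ_7^× = {x ∈ ℤ_7 : v_7(x) = 0}. Here v_7(553/43) = v_7(num) − v_7(den) = 1; compare against these criteria.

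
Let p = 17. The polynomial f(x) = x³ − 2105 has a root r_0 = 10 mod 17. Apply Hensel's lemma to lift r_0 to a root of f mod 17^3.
r_2 = 1030 (mod 4913)

Hensel: r_{i+1} = r_i − f(r_i)/f′(r_i) mod 17^{i+2}, where f′(x) = 3x². Iterate:
  r_0 = 10 (mod 17)
  r_1 = 163 (mod 289)
  r_2 = 1030 (mod 4913)
Final: r = 1030 with f(r) ≡ 0 mod 17^3.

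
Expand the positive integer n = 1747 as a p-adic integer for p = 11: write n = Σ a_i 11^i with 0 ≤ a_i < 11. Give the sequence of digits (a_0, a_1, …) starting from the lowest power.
(a_0, a_1, …) = (9, 4, 3, 1)

Repeated division by 11 gives the digits low-to-high: 1747 = 9 + 4·11^1 + 3·11^2 + 1·11^3. Digit sequence: (9, 4, 3, 1).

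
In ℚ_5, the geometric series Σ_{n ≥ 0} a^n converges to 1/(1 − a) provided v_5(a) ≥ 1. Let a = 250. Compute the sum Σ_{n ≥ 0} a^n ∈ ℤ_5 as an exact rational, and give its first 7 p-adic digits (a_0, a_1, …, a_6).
Σ a^n = 1/(1 − a) = -1/249;  first 7 digits = (1, 0, 0, 2, 0, 0, 4)

v_5(a) = 3 ≥ 1, so the series converges in ℤ_5 to 1/(1 − a) = 1/(1 − 250) = -1/249. Expand this rational in ℤ_5: compute digits iteratively via d_i = x_i mod 5, x_{i+1} = (x_i − d_i)/5. The first 7 digits are (1, 0, 0, 2, 0, 0, 4).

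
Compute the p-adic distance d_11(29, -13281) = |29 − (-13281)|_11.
d_11(29, -13281) = 1/1331

Step 1 — x − y = 29 − (-13281) = 13310. Step 2 — v_11(13310) = 3 (factor: 13310 = (11^3 · 10); the sign does not affect v_p). Step 3 — |x − y|_11 = 11^{-3} = 1/1331.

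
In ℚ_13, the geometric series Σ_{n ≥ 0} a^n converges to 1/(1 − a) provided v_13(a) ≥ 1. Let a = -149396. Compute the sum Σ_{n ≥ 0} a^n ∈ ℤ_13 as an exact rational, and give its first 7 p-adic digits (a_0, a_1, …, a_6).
Σ a^n = 1/(1 − a) = 1/149397;  first 7 digits = (1, 0, 0, 10, 7, 12, 8)

v_13(a) = 3 ≥ 1, so the series converges in ℤ_13 to 1/(1 − a) = 1/(1 − (-149396)) = 1/149397. Expand this rational in ℤ_13: compute digits iteratively via d_i = x_i mod 13, x_{i+1} = (x_i − d_i)/13. The first 7 digits are (1, 0, 0, 10, 7, 12, 8).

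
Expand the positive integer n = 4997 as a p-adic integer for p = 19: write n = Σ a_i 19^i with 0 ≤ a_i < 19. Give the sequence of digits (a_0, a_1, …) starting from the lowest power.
(a_0, a_1, …) = (0, 16, 13)

Repeated division by 19 gives the digits low-to-high: 4997 = 16·19^1 + 13·19^2. Digit sequence: (0, 16, 13).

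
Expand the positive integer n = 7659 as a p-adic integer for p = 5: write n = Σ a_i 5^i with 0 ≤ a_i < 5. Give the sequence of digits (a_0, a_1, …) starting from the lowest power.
(a_0, a_1, …) = (4, 1, 1, 1, 2, 2)

Repeated division by 5 gives the digits low-to-high: 7659 = 4 + 1·5^1 + 1·5^2 + 1·5^3 + 2·5^4 + 2·5^5. Digit sequence: (4, 1, 1, 1, 2, 2).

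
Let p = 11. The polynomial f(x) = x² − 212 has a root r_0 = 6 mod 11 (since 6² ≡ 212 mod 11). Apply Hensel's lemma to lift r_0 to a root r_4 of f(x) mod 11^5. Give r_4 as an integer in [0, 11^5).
r_4 = 25834 (mod 161051)

Hensel's recurrence: r_{i+1} = r_i − f(r_i)·(f′(r_i))^{-1} mod 11^{i+2}, with f′(x) = 2x. Iterate:
  r_0 = 6 (mod 11)
  r_1 = 61 (mod 121)
  r_2 = 545 (mod 1331)
  r_3 = 11193 (mod 14641)
  r_4 = 25834 (mod 161051)
Final: r_4 = 25834, and one checks f(r_4) ≡ 0 mod 11^5.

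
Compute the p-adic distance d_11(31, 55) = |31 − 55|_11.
d_11(31, 55) = 1

Step 1 — x − y = 31 − 55 = -24. Step 2 — v_11(-24) = 0 (factor: -24 = −(11^0 · 24); the sign does not affect v_p). Step 3 — |x − y|_11 = 11^{0} = 1.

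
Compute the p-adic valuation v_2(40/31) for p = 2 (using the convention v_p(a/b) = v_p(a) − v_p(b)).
v_2(40/31) = 3

Factor powers of 2 from the numerator and denominator of the reduced fraction: 40 = 2^3 · 5 and 31 = 2^0 · 31. Apply v_p(a/b) = v_p(a) − v_p(b): v_2(40/31) = 3 − 0 = 3.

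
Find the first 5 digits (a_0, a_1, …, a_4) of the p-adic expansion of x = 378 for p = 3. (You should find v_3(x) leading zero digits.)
(a_0, …, a_4) = (0, 0, 0, 2, 1)

v_3(378) = 3, so a_0 = ... = a_2 = 0. Factor out: x = 3^3 · u with u = 14 a unit in ℤ_3. Expand u iteratively via a_{v+i} = u_i mod 3, u_{i+1} = (u_i − a_{v+i})/3:
  u_0 = 14;  a_3 = 2;  u_1 = (u_0 − 2)/3 = 4
  u_1 = 4;  a_4 = 1;  u_2 = (u_1 − 1)/3 = 1
Digits: (0, 0, 0, 2, 1).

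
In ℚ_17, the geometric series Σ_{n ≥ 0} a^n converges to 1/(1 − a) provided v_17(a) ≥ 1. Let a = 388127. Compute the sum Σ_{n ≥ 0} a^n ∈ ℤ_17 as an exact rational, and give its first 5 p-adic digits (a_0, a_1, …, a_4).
Σ a^n = 1/(1 − a) = -1/388126;  first 5 digits = (1, 0, 0, 11, 4)

v_17(a) = 3 ≥ 1, so the series converges in ℤ_17 to 1/(1 − a) = 1/(1 − 388127) = -1/388126. Expand this rational in ℤ_17: compute digits iteratively via d_i = x_i mod 17, x_{i+1} = (x_i − d_i)/17. The first 5 digits are (1, 0, 0, 11, 4).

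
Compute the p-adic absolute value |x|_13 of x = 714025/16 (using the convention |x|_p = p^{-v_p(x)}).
|714025/16|_13 = 1/28561

Step 1 — compute v_13(x) by factoring powers of 13 out of the numerator and denominator: v_13(714025/16) = 4. Step 2 — apply |x|_p = p^{-v_p(x)} = 13^{-4} = 1/28561.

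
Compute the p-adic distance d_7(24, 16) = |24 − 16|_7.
d_7(24, 16) = 1

Step 1 — x − y = 24 − 16 = 8. Step 2 — v_7(8) = 0 (factor: 8 = (7^0 · 8); the sign does not affect v_p). Step 3 — |x − y|_7 = 7^{0} = 1.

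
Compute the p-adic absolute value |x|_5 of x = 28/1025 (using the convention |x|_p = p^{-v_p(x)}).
|28/1025|_5 = 25

Step 1 — compute v_5(x) by factoring powers of 5 out of the numerator and denominator: v_5(28/1025) = -2. Step 2 — apply |x|_p = p^{-v_p(x)} = 5^{2} = 25.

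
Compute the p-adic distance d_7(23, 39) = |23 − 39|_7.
d_7(23, 39) = 1

Step 1 — x − y = 23 − 39 = -16. Step 2 — v_7(-16) = 0 (factor: -16 = −(7^0 · 16); the sign does not affect v_p). Step 3 — |x − y|_7 = 7^{0} = 1.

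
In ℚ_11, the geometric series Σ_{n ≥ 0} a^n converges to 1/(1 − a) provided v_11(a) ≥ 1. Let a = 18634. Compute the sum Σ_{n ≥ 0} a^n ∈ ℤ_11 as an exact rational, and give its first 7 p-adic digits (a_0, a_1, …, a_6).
Σ a^n = 1/(1 − a) = -1/18633;  first 7 digits = (1, 0, 0, 3, 1, 0, 9)

v_11(a) = 3 ≥ 1, so the series converges in ℤ_11 to 1/(1 − a) = 1/(1 − 18634) = -1/18633. Expand this rational in ℤ_11: compute digits iteratively via d_i = x_i mod 11, x_{i+1} = (x_i − d_i)/11. The first 7 digits are (1, 0, 0, 3, 1, 0, 9).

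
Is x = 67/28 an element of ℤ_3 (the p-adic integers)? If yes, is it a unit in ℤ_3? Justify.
x ∈ ℤ_3^× (unit); v_3(x) = 0

ℤ_3 = {x ∈ ℚ_3 : v_3(x) ≥ 0} and ℤ_3^× = {x ∈ ℤ_3 : v_3(x) = 0}. Here v_3(67/28) = v_3(num) − v_3(den) = 0; compare against these criteria.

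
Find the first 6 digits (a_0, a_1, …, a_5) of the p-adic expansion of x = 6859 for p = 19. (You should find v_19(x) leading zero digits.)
(a_0, …, a_5) = (0, 0, 0, 1, 0, 0)

v_19(6859) = 3, so a_0 = ... = a_2 = 0. Factor out: x = 19^3 · u with u = 1 a unit in ℤ_19. Expand u iteratively via a_{v+i} = u_i mod 19, u_{i+1} = (u_i − a_{v+i})/19:
  u_0 = 1;  a_3 = 1;  u_1 = (u_0 − 1)/19 = 0
  u_1 = 0;  a_4 = 0;  u_2 = (u_1 − 0)/19 = 0
  u_2 = 0;  a_5 = 0;  u_3 = (u_2 − 0)/19 = 0
Digits: (0, 0, 0, 1, 0, 0).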